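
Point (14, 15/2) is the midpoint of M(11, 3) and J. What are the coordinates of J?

Using the midpoint formula: M = ((x1 + x2)/2, (y1 + y2)/2)
We know M = (14, 15/2) and M = (11, 3)
For x: 14 = (11 + x2)/2, so x2 = 2*14 - 11 = 17
For y: 15/2 = (3 + y2)/2, so y2 = 2*15/2 - 3 = 12
J = (17, 12)

(17, 12)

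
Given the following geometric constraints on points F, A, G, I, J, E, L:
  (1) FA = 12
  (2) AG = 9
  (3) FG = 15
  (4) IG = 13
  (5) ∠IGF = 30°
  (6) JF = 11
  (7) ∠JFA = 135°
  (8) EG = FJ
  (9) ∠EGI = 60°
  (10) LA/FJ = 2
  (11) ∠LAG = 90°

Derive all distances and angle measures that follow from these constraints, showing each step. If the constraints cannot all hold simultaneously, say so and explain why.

The constraints are consistent.

From the given relations:
  EG = FJ = 11
  LA = 2·FJ = 2·11 = 22

Step 1: From FG = 15, GI = 13, and ∠FGI = 30°, by the law of cosines:
  FI² = FG² + GI² - 2·FG·GI·cos(30°) = 225 + 169 - 337.7 = 56.25
  FI ≈ 7.5

Step 2: From AF = 12, FJ = 11, and ∠AFJ = 135°, by the law of cosines:
  AJ² = AF² + FJ² - 2·AF·FJ·cos(135°) = 144 + 121 + 186.7 = 451.7
  AJ ≈ 21.25

Step 3: From GA = 9, AL = 22, and ∠GAL = 90°, by the law of cosines:
  GL² = GA² + AL² - 2·GA·AL·cos(90°) = 81 + 484 - 0 = 565
  GL ≈ 23.77

Step 4: From IG = 13, GE = 11, and ∠IGE = 60°, by the law of cosines:
  IE² = IG² + GE² - 2·IG·GE·cos(60°) = 169 + 121 - 143 = 147
  IE = 7·√3

Step 5: From FA = 12, FG = 15, AG = 9, by the inverse law of cosines:
  cos(∠AFG) = (FA² + FG² - AG²) / (2·FA·FG)
  ∠AFG = 36.87°

Step 6: From AF = 12, AG = 9, FG = 15, by the inverse law of cosines:
  cos(∠FAG) = (AF² + AG² - FG²) / (2·AF·AG)
  ∠FAG = 90°

Step 7: From GA = 9, GF = 15, AF = 12, by the inverse law of cosines:
  cos(∠AGF) = (GA² + GF² - AF²) / (2·GA·GF)
  ∠AGF = 53.13°

Step 8: From FG = 15, FI = 7.5, GI = 13, by the inverse law of cosines:
  cos(∠GFI) = (FG² + FI² - GI²) / (2·FG·FI)
  ∠GFI = 60.07°

Step 9: From AF = 12, AJ = 21.25, FJ = 11, by the inverse law of cosines:
  cos(∠FAJ) = (AF² + AJ² - FJ²) / (2·AF·AJ)
  ∠FAJ = 21.47°

Step 10: From GA = 9, GL = 23.77, AL = 22, by the inverse law of cosines:
  cos(∠AGL) = (GA² + GL² - AL²) / (2·GA·GL)
  ∠AGL = 67.75°

Step 11: From IE = 7·√3, IG = 13, EG = 11, by the inverse law of cosines:
  cos(∠EIG) = (IE² + IG² - EG²) / (2·IE·IG)
  ∠EIG = 51.79°

Step 12: From IF = 7.5, IG = 13, FG = 15, by the inverse law of cosines:
  cos(∠FIG) = (IF² + IG² - FG²) / (2·IF·IG)
  ∠FIG = 89.93°

Step 13: From JA = 21.25, JF = 11, AF = 12, by the inverse law of cosines:
  cos(∠AJF) = (JA² + JF² - AF²) / (2·JA·JF)
  ∠AJF = 23.53°

Step 14: From EG = 11, EI = 7·√3, GI = 13, by the inverse law of cosines:
  cos(∠GEI) = (EG² + EI² - GI²) / (2·EG·EI)
  ∠GEI = 68.21°

Step 15: From LA = 22, LG = 23.77, AG = 9, by the inverse law of cosines:
  cos(∠ALG) = (LA² + LG² - AG²) / (2·LA·LG)
  ∠ALG = 22.25°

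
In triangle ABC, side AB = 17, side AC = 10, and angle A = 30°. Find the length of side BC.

When two sides and the included angle are known, the law of cosines gives the third side.
c^2 = a^2 + b^2 - 2ab cos(C) generalizes the Pythagorean theorem to non-right triangles.
Here: BC^2 = 289 + 100 - 340*(sqrt(3)/2) = 389 - 170*sqrt(3)
BC = sqrt(389 - 170*sqrt(3))

sqrt(389 - 170*sqrt(3))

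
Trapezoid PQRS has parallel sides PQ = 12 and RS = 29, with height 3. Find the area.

A trapezoid's area equals the midsegment times the height.
The midsegment is (12 + 29) / 2 = 41/2.
Area = 41/2 * 3 = 123/2.

123/2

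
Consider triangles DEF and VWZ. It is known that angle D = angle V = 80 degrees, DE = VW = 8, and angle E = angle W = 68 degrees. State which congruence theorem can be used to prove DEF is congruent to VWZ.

The given information matches ASA: Two pairs of corresponding angles and the included side are equal (Angle-Side-Angle).

ASA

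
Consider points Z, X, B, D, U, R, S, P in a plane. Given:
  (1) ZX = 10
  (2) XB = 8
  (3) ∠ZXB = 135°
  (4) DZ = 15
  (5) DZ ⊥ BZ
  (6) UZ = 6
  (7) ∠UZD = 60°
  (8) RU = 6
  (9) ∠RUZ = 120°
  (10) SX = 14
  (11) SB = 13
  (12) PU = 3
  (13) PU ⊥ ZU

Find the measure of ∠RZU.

Step 1: By the law of cosines on triangle ZUR: ZR² = 6² + 6² − 2·6·6·cos(120°) = 108, so ZR = 6·√3.
Step 2: By the inverse law of cosines on triangle RZU: cos(∠RZU) = ((6·√3)² + 6² − 6²) / (2·6·√3·6) = 108/124.71 = 0.866, so ∠RZU = 30°.

Therefore, the measure of angle ∠RZU = 30°.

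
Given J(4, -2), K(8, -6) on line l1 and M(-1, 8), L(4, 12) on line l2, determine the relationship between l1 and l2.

Slope of line 1: m1 = (-6 - -2)/(8 - 4) = -4/4 = -1
Slope of line 2: m2 = (12 - 8)/(4 - -1) = 4/5 = 4/5
m1 != m2 and m1*m2 = -4/5 != -1. Neither.

Neither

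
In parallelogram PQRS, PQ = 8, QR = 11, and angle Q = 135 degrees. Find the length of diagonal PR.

The diagonal of a parallelogram can be found by treating two adjacent sides and the diagonal as a triangle.
Applying the law of cosines with sides 8, 11 and included angle 135°:
d^2 = 64 + 121 - 176*cos(135°) = 88*sqrt(2) + 185
d = sqrt(88*sqrt(2) + 185)

sqrt(88*sqrt(2) + 185)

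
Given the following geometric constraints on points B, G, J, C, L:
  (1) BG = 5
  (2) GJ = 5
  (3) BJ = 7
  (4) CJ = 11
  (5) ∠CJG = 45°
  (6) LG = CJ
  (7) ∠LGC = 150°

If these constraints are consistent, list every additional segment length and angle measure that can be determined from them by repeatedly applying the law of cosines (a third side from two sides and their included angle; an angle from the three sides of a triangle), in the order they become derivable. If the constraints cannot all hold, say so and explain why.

The constraints are consistent. Derivable facts, in order:
After 1 step:
- GC ≈ 8.26
- ∠BGJ = 88.85°
- ∠BJG = 45.57°
- ∠GBJ = 45.57°
After 2 steps:
- CL ≈ 18.62
- ∠CGJ = 109.66°
- ∠GCJ = 25.34°
After 3 steps:
- ∠CLG = 12.82°
- ∠GCL = 17.18°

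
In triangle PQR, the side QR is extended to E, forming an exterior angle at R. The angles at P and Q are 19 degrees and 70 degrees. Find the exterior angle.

Exterior angle = 19 + 70 = 89 degrees (exterior angle theorem).

89 degrees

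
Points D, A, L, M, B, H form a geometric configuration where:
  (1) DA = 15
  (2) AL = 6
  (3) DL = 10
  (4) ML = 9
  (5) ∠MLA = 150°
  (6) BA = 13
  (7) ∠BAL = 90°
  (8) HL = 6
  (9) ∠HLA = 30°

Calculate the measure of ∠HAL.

Step 1: By the law of cosines on triangle ALH: AH² = 6² + 6² − 2·6·6·cos(30°) = 9.65, so AH ≈ 3.11.
Step 2: By the inverse law of cosines on triangle HAL: cos(∠HAL) = (3.11² + 6² − 6²) / (2·3.11·6) = 9.65/37.27 = 0.2588, so ∠HAL = 75°.

Therefore, the measure of angle ∠HAL = 75°.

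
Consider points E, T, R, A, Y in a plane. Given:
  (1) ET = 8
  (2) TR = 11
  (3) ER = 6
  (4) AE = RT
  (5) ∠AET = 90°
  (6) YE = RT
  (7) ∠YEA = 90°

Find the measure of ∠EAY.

From the given relations: AE = RT = 11; YE = RT = 11.
Step 1: By the law of cosines on triangle AEY: AY² = 11² + 11² − 2·11·11·cos(90°) = 242, so AY = 11·√2.
Step 2: By the inverse law of cosines on triangle EAY: cos(∠EAY) = (11² + (11·√2)² − 11²) / (2·11·11·√2) = 242/342.24 = 0.7071, so ∠EAY = 45°.

Therefore, the measure of angle ∠EAY = 45°.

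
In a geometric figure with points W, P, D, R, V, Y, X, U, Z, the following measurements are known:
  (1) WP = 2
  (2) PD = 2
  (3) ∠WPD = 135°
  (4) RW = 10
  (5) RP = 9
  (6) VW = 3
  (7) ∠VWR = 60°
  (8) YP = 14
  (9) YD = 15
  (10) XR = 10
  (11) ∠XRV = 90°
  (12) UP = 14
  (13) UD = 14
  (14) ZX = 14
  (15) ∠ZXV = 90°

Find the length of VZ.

Step 1: By the law of cosines on triangle VWR: VR² = 3² + 10² − 2·3·10·cos(60°) = 79, so VR = √79.
Step 2: By the law of cosines on triangle XRV: XV² = 10² + √79² − 2·10·√79·cos(90°) = 179, so XV = √179.
Step 3: By the law of cosines on triangle VXZ: VZ² = √179² + 14² − 2·√179·14·cos(90°) = 375, so VZ = 5·√15.

Therefore, the length of VZ = 5·√15.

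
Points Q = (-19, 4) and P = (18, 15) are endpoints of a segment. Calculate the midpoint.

M = ((x₁ + x₂)/2, (y₁ + y₂)/2)
= ((-19 + 18)/2, (4 + 15)/2)
= (-1/2, 19/2) = (-1/2, 19/2)

(-1/2, 19/2)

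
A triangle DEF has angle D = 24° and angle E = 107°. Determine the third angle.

angle F = 180 - 24 - 107 = 49 degrees.

49 degrees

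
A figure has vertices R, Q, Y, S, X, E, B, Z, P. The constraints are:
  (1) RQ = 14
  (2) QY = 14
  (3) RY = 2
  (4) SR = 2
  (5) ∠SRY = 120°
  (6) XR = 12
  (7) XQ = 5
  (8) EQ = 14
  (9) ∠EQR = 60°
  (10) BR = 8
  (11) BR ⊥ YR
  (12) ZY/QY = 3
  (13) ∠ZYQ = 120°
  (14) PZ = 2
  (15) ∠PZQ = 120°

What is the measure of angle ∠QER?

Step 1: By the law of cosines on triangle EQR: ER² = 14² + 14² − 2·14·14·cos(60°) = 196, so ER = 14.
Step 2: By the inverse law of cosines on triangle QER: cos(∠QER) = (14² + 14² − 14²) / (2·14·14) = 196/392 = 0.5, so ∠QER = 60°.

Therefore, the measure of angle ∠QER = 60°.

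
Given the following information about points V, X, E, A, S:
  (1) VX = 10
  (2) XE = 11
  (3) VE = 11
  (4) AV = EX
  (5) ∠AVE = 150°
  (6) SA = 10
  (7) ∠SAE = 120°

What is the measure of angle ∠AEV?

From the given relations: AV = EX = 11.
Step 1: By the law of cosines on triangle EVA: EA² = 11² + 11² − 2·11·11·cos(150°) = 451.58, so EA ≈ 21.25.
Step 2: By the inverse law of cosines on triangle AEV: cos(∠AEV) = (21.25² + 11² − 11²) / (2·21.25·11) = 451.58/467.51 = 0.9659, so ∠AEV = 15°.

Therefore, the measure of angle ∠AEV = 15°.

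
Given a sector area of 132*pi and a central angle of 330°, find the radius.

r² = 360 × 132*pi / (π × 330) = 144, so r = 12.

12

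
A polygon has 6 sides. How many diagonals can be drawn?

The number of diagonals in an n-gon is n(n - 3)/2.
For n = 6: 6(6 - 3)/2 = 6 × 3 / 2 = 9.

9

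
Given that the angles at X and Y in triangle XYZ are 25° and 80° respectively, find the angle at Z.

The interior angles sum to 180°: angle Z = 180 - 25 - 80 = 75°.
The triangle is acute (angles 25°, 80°, 75°).

75 degrees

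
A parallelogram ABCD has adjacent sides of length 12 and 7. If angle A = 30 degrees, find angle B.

Consecutive angles are supplementary: angle B = 180 - 30 = 150 degrees.

150 degrees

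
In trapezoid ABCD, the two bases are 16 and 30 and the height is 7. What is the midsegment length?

The midsegment (median) of a trapezoid connects the midpoints of the non-parallel sides.
Its length is the average of the two bases: (16 + 30) / 2 = 23.

23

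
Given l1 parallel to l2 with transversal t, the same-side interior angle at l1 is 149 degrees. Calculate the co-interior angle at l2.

Co-interior angles (same-side interior) formed by parallel lines and a transversal are supplementary (sum to 180 degrees).
The given angle is 149 degrees.
The co-interior angle = 180 - 149 = 31 degrees.

31 degrees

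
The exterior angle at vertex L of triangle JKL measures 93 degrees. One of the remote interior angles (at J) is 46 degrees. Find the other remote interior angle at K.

angle K = 93 - 46 = 47 degrees (exterior angle theorem).

47 degrees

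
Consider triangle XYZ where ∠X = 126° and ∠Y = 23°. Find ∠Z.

The interior angles sum to 180°: angle Z = 180 - 126 - 23 = 31°.
The triangle is obtuse (angles 126°, 23°, 31°).

31 degrees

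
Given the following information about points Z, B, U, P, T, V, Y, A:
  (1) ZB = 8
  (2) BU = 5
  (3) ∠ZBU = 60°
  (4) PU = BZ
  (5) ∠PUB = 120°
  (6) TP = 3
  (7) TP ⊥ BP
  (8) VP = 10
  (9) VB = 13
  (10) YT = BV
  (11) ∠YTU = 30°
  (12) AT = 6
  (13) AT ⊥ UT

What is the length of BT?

From the given relations: PU = BZ = 8.
Step 1: By the law of cosines on triangle BUP: BP² = 5² + 8² − 2·5·8·cos(120°) = 129, so BP = √129.
Step 2: By the law of cosines on triangle BPT: BT² = √129² + 3² − 2·√129·3·cos(90°) = 138, so BT = √138.

Therefore, the length of BT = √138.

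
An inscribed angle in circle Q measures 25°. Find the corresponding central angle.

By the inscribed angle theorem, the central angle is twice the inscribed angle.
Central angle = 2 × 25° = 50°

50°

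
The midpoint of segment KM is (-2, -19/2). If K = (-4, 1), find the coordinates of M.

Using the midpoint formula: M = ((x1 + x2)/2, (y1 + y2)/2)
We know M = (-2, -19/2) and K = (-4, 1)
For x: -2 = (-4 + x2)/2, so x2 = 2*-2 - -4 = 0
For y: -19/2 = (1 + y2)/2, so y2 = 2*-19/2 - 1 = -20
M = (0, -20)

(0, -20)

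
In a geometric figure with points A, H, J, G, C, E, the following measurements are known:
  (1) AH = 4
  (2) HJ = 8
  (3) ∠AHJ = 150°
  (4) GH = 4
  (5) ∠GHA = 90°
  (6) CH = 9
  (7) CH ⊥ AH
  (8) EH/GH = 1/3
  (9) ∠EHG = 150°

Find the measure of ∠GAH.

Step 1: By the law of cosines on triangle AHG: AG² = 4² + 4² − 2·4·4·cos(90°) = 32, so AG = 4·√2.
Step 2: By the inverse law of cosines on triangle GAH: cos(∠GAH) = ((4·√2)² + 4² − 4²) / (2·4·√2·4) = 32/45.25 = 0.7071, so ∠GAH = 45°.

Therefore, the measure of angle ∠GAH = 45°.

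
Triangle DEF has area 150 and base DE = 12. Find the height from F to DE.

height = 2 * 150 / 12 = 25

25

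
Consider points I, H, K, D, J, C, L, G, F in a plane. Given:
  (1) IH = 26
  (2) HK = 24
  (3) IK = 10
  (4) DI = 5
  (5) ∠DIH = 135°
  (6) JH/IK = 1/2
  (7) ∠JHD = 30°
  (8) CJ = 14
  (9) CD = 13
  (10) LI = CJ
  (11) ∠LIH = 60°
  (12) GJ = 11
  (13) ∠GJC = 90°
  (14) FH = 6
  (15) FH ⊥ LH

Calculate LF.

From the given relations: LI = CJ = 14.
Step 1: By the law of cosines on triangle LIH: LH² = 14² + 26² − 2·14·26·cos(60°) = 508, so LH = 2·√127.
Step 2: By the law of cosines on triangle LHF: LF² = (2·√127)² + 6² − 2·2·√127·6·cos(90°) = 544, so LF = 4·√34.

Therefore, the length of LF = 4·√34.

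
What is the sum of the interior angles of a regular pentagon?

The sum of interior angles of an n-sided polygon is (n - 2) * 180.
For n = 5: (5 - 2) * 180 = 3 * 180 = 540 degrees.

540 degrees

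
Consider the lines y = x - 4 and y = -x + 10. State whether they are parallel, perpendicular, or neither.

Slope of line 1: m1 = 1
Slope of line 2: m2 = -1
m1 * m2 = (1) * (-1) = -1 = -1, so the lines are perpendicular.

Perpendicular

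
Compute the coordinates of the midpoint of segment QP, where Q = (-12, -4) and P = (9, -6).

The midpoint is the average of the coordinates:
x: (-12 + 9)/2 = -3/2
y: (-4 + -6)/2 = -5
Midpoint = (-3/2, -5)

(-3/2, -5)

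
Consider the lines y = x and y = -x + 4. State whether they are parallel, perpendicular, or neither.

Slope of line 1: m1 = 1
Slope of line 2: m2 = -1
m1 * m2 = -1, so perpendicular.

Perpendicular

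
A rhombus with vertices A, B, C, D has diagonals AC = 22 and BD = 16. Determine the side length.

In a rhombus, the diagonals bisect each other perpendicularly, creating four congruent right triangles.
Each triangle has legs 11 (half of 22) and 8 (half of 16).
The hypotenuse of each right triangle is a side of the rhombus:
side = sqrt(11^2 + 8^2) = sqrt(185)

sqrt(185)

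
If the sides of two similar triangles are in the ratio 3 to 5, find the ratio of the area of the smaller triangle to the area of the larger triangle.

Area scales with the square of linear dimensions. If every length is multiplied by 3/5, then the area is multiplied by (3/5)^2 = 9/25.
The area ratio is 9:25.

9:25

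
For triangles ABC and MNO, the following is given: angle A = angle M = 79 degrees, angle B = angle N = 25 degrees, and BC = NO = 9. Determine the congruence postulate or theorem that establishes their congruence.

Consider the given information: angle A = angle M = 79 degrees, angle B = angle N = 25 degrees, and BC = NO = 9
This is not SSS or SAS: SSS requires all three pairs of sides, but we don't have that. SAS requires two sides and the included angle between them.
The correct criterion is AAS. Two pairs of corresponding angles and a non-included side are equal (Angle-Angle-Side).

AAS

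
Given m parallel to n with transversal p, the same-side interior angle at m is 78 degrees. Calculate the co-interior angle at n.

Co-interior angles sum to 180: 180 - 78 = 102 degrees.

102 degrees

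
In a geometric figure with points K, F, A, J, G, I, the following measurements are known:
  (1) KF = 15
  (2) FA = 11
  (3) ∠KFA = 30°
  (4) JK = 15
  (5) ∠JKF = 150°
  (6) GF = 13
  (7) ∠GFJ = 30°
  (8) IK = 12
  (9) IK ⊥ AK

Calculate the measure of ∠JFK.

Step 1: By the law of cosines on triangle FKJ: FJ² = 15² + 15² − 2·15·15·cos(150°) = 839.71, so FJ ≈ 28.98.
Step 2: By the inverse law of cosines on triangle JFK: cos(∠JFK) = (28.98² + 15² − 15²) / (2·28.98·15) = 839.71/869.33 = 0.9659, so ∠JFK = 15°.

Therefore, the measure of angle ∠JFK = 15°.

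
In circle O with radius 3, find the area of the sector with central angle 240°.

Sector area = π(3²)(2/3) = 6*pi

6*pi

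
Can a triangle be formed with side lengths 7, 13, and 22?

No.
The triangle inequality is violated: 7 + 13 = 20 ≤ 22.
These lengths cannot form a triangle.

No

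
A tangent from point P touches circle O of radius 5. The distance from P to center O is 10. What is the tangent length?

Let T be the point of tangency. Then OT ⊥ PT (radius ⊥ tangent).
In right triangle OTP: OP² = OT² + PT²
10² = 5² + PT²
PT² = 75, PT = 5*sqrt(3)

5*sqrt(3)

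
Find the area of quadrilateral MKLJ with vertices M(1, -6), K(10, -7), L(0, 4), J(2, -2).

Using the Shoelace formula for a quadrilateral (vertices in order):
Area = (1/2)|sum of (x_i * y_(i+1) - x_(i+1) * y_i)|
Terms: (1*-7 - 10*-6) = 53, (10*4 - 0*-7) = 40, (0*-2 - 2*4) = -8, (2*-6 - 1*-2) = -10
Sum = 75
Area = (1/2)(75) = 75/2

75/2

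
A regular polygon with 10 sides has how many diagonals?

Total line segments between 10 vertices = C(10,2) = 45.
Subtract the 10 sides: 45 - 10 = 35 diagonals.

35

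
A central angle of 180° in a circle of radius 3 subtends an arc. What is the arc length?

The full circumference is 2πr = 2π(3) = 6*pi.
The arc spans 180° out of 360°, which is a fraction of 1/2.
Arc length = 6*pi × 1/2 = 3*pi.

3*pi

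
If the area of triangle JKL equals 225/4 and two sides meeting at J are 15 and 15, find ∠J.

sin(C) = 2 * 225/4 / (15 * 15) = 1/2, so C = arcsin(1/2) = 30°.
Since sin(180° - C) = sin(C), the obtuse angle 150° gives the same area, so C = 30° or C = 150°.

30° or 150°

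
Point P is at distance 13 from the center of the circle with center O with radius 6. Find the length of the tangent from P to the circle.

tangent = √(d² - r²) = √(13² - 6²) = √(169 - 36) = √133 = sqrt(133)

sqrt(133)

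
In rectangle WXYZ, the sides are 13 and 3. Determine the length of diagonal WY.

A rectangle's diagonal splits it into two right triangles, with the diagonal as the hypotenuse.
By the Pythagorean theorem, d^2 = 13^2 + 3^2 = 178.
Therefore d = sqrt(178).

sqrt(178)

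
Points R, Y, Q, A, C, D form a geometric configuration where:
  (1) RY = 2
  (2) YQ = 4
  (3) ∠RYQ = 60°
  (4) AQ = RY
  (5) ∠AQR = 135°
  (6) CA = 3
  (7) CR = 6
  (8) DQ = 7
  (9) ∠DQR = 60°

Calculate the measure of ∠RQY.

Step 1: By the law of cosines on triangle QYR: QR² = 4² + 2² − 2·4·2·cos(60°) = 12, so QR = 2·√3.
Step 2: By the inverse law of cosines on triangle RQY: cos(∠RQY) = ((2·√3)² + 4² − 2²) / (2·2·√3·4) = 24/27.71 = 0.866, so ∠RQY = 30°.

Therefore, the measure of angle ∠RQY = 30°.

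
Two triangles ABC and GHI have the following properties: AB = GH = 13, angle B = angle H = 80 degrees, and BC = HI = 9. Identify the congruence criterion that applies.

Consider the given information: AB = GH = 13, angle B = angle H = 80 degrees, and BC = HI = 9
This is not SSS or AAS: SSS requires all three pairs of sides, but we don't have that. AAS requires two angles and a non-included side.
The correct criterion is SAS. Two pairs of corresponding sides and the included angle are equal (Side-Angle-Side).

SAS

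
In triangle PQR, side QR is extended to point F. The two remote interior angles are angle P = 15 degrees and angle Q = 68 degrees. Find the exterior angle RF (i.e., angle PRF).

Exterior angle = 15 + 68 = 83 degrees (exterior angle theorem).

83 degrees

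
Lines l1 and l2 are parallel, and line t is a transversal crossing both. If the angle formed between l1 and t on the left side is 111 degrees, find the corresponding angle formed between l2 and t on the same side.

When a transversal crosses parallel lines, angles in the same position at each intersection are called corresponding angles.
These are always equal, so the answer is 111 degrees.

111 degrees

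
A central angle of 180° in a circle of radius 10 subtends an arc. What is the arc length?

Arc length = 2π(10)(1/2) = 10*pi

10*pi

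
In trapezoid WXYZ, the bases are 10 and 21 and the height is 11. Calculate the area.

Area of a trapezoid = (base1 + base2) * height / 2
Area = (10 + 21) * 11 / 2
Area = 31 * 11 / 2
Area = 341 / 2
Area = 341/2

341/2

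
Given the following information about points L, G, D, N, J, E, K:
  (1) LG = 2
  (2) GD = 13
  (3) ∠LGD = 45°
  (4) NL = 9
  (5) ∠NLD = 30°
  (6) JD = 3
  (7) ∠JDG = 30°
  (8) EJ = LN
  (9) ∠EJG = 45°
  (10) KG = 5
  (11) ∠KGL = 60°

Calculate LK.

Step 1: By the law of cosines on triangle LGK: LK² = 2² + 5² − 2·2·5·cos(60°) = 19, so LK = √19.

Therefore, the length of LK = √19.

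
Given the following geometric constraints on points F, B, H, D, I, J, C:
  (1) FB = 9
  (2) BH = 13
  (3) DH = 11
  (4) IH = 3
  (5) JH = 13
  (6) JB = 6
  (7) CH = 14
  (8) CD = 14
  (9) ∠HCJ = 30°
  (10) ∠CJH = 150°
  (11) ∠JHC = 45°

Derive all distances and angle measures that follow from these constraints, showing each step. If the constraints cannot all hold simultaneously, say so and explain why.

These constraints are not satisfiable: (9), (10) and (11) are the three interior angles of triangle HCJ, which must sum to 180°, but 30° + 150° + 45° = 225°. No planar figure meets all of them, so nothing further can be derived.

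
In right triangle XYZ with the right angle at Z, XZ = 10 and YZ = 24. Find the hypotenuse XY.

By the Pythagorean theorem: XY^2 = XZ^2 + YZ^2
XY^2 = 10^2 + 24^2 = 100 + 576 = 676
XY = sqrt(676) = 26

26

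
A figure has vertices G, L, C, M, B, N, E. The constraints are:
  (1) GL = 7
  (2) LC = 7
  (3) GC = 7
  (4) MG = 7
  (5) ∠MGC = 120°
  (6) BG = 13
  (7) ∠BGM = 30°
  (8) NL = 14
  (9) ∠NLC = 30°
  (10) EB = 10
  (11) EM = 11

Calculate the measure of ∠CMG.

Step 1: By the law of cosines on triangle MGC: MC² = 7² + 7² − 2·7·7·cos(120°) = 147, so MC = 7·√3.
Step 2: By the inverse law of cosines on triangle CMG: cos(∠CMG) = ((7·√3)² + 7² − 7²) / (2·7·√3·7) = 147/169.74 = 0.866, so ∠CMG = 30°.

Therefore, the measure of angle ∠CMG = 30°.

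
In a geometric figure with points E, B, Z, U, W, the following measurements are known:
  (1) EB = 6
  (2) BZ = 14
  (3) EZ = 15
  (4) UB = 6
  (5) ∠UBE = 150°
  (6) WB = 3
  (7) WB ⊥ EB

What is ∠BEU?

Step 1: By the law of cosines on triangle EBU: EU² = 6² + 6² − 2·6·6·cos(150°) = 134.35, so EU ≈ 11.59.
Step 2: By the inverse law of cosines on triangle BEU: cos(∠BEU) = (6² + 11.59² − 6²) / (2·6·11.59) = 134.35/139.09 = 0.9659, so ∠BEU = 15°.

Therefore, the measure of angle ∠BEU = 15°.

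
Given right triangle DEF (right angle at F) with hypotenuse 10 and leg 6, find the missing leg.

EF = sqrt(10^2 - 6^2) = sqrt(64) = 8

8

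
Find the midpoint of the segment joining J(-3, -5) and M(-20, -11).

M = ((x₁ + x₂)/2, (y₁ + y₂)/2)
= ((-3 + -20)/2, (-5 + -11)/2)
= (-23/2, -16/2) = (-23/2, -8)

(-23/2, -8)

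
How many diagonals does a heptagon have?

Each of the 7 vertices connects to 4 non-adjacent vertices via diagonals.
Total connections = 7 × 4 = 28, but each diagonal is counted twice.
Number of diagonals = 28 / 2 = 14.

14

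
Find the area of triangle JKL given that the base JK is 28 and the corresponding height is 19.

A triangle's area is half the area of a rectangle with the same base and height.
Area = (1/2) * 28 * 19 = 266.

266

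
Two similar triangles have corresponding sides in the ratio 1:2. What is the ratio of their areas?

The ratio of areas of similar triangles equals the square of the side ratio.
Side ratio = 1:2
Area ratio = (1/2)^2 = 1/4 = 1:4

1:4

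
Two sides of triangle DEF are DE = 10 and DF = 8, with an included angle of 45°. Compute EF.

Law of cosines: EF^2 = 10^2 + 8^2 - 2(10)(8)cos(45°) = 164 - 80*sqrt(2), so EF = 2*sqrt(41 - 20*sqrt(2)).

2*sqrt(41 - 20*sqrt(2))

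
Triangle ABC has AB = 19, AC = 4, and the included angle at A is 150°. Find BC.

When two sides and the included angle are known, the law of cosines gives the third side.
c^2 = a^2 + b^2 - 2ab cos(C) generalizes the Pythagorean theorem to non-right triangles.
Here: BC^2 = 361 + 16 - 152*(-sqrt(3)/2) = 76*sqrt(3) + 377
BC = sqrt(76*sqrt(3) + 377)

sqrt(76*sqrt(3) + 377)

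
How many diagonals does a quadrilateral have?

Total line segments between 4 vertices = C(4,2) = 6.
Subtract the 4 sides: 6 - 4 = 2 diagonals.

2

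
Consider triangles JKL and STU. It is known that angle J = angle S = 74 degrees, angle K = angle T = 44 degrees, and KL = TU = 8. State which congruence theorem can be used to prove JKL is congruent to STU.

The given information provides:
angle J = angle S = 74 degrees, angle K = angle T = 44 degrees, and KL = TU = 8
This matches the AAS congruence theorem.
Two pairs of corresponding angles and a non-included side are equal (Angle-Angle-Side).

AAS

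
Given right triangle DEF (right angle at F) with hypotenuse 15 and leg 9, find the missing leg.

EF = sqrt(15^2 - 9^2) = sqrt(144) = 12

12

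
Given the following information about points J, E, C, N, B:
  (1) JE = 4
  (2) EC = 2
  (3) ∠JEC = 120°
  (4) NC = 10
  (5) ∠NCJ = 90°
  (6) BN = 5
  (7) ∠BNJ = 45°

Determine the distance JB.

Step 1: By the law of cosines on triangle JEC: JC² = 4² + 2² − 2·4·2·cos(120°) = 28, so JC = 2·√7.
Step 2: By the law of cosines on triangle JCN: JN² = (2·√7)² + 10² − 2·2·√7·10·cos(90°) = 128, so JN = 8·√2.
Step 3: By the law of cosines on triangle JNB: JB² = (8·√2)² + 5² − 2·8·√2·5·cos(45°) = 73, so JB = √73.

Therefore, the length of JB = √73.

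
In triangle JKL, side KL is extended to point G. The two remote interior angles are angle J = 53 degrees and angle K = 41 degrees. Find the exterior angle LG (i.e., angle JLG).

The interior angle at L is 180 - 53 - 41 = 86 degrees.
The exterior angle and interior angle at L are supplementary:
Exterior angle = 180 - 86 = 94 degrees.

94 degrees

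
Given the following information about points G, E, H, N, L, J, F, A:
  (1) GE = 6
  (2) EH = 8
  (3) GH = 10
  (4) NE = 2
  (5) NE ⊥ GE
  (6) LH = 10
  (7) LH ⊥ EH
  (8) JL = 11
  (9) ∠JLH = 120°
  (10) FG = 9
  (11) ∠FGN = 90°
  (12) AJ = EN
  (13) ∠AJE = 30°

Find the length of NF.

Step 1: By the law of cosines on triangle GEN: GN² = 6² + 2² − 2·6·2·cos(90°) = 40, so GN = 2·√10.
Step 2: By the law of cosines on triangle NGF: NF² = (2·√10)² + 9² − 2·2·√10·9·cos(90°) = 121, so NF = 11.

Therefore, the length of NF = 11.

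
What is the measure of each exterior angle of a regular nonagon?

Each exterior angle of a regular n-gon is 360 / n.
For n = 9: 360 / 9 = 40 degrees.

40 degrees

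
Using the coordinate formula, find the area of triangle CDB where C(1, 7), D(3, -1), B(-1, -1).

The Shoelace formula computes the area from vertex coordinates by summing cross products.
For vertices (1,7), (3,-1), (-1,-1):
Signed sum = 1*-1 - 3*7 + 3*-1 - -1*-1 + -1*7 - 1*-1
= -22 + -4 + -6 = -32
Area = (1/2)|-32| = 16.

16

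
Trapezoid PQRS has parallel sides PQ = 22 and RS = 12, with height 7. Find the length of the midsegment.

midsegment = (22 + 12) / 2 = 34 / 2 = 17

17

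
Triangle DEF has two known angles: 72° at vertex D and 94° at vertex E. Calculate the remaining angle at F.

By the triangle angle sum property, the three interior angles of any triangle add up to 180°.
We know angle D = 72° and angle E = 94°, so their sum is 166°.
Therefore angle F = 180° - 166° = 14°.

14 degrees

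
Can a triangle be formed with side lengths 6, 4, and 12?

Check the triangle inequality: 6 + 4 = 10 ≤ 12.
Since the sum of two sides does not exceed the third, no triangle can be formed.

No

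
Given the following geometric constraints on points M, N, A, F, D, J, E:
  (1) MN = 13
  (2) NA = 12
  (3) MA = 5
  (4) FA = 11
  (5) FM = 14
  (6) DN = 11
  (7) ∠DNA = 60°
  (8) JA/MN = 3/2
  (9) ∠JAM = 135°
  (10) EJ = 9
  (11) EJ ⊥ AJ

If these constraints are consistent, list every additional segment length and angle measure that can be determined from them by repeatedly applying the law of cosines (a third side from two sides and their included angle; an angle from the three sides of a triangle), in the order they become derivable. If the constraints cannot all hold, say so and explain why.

The constraints are consistent. Derivable facts, in order:
After 1 step:
- AD = √133
- AE ≈ 21.48
- MJ ≈ 23.31
- ∠AFM = 18.55°
- ∠AMF = 44.42°
- ∠AMN = 67.38°
- ∠ANM = 22.62°
- ∠FAM = 117.04°
- ∠MAN = 90°
After 2 steps:
- ∠ADN = 64.31°
- ∠AEJ = 65.22°
- ∠AJM = 8.73°
- ∠AMJ = 36.27°
- ∠DAN = 55.69°
- ∠EAJ = 24.78°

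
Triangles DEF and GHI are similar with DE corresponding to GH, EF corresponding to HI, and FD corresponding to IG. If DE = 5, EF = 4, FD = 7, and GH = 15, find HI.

Similar triangles have proportional sides. Setting up the proportion:
GH / DE = HI / EF
15 / 5 = HI / 4
HI = 4 * 15 / 5 = 12.

12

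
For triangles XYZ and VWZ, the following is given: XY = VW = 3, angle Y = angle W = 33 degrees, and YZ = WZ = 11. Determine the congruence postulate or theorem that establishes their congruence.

Consider the given information: XY = VW = 3, angle Y = angle W = 33 degrees, and YZ = WZ = 11
This is not ASA or AAS: ASA requires two angles and the side between them. AAS requires two angles and a non-included side.
The correct criterion is SAS. Two pairs of corresponding sides and the included angle are equal (Side-Angle-Side).

SAS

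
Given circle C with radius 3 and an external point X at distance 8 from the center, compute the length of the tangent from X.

Let T be the point of tangency. Then CT ⊥ XT (radius ⊥ tangent).
In right triangle CTX: CX² = CT² + XT²
8² = 3² + XT²
XT² = 55, XT = sqrt(55)

sqrt(55)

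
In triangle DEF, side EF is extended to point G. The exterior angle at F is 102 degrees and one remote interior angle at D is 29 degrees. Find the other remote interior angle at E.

The exterior angle theorem states that an exterior angle equals the sum of the two non-adjacent interior angles.
So 102 = 29 + angle E, which gives angle E = 102 - 29 = 73 degrees.

73 degrees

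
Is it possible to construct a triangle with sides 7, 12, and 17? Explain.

Yes.
The triangle inequality requires that the sum of any two sides exceeds the third.
Here 7 + 12 = 19 > 17, so the condition is met.

Yes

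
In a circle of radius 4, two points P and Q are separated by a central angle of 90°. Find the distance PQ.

Drop a perpendicular from the center to the chord, bisecting both the chord and the central angle.
Each half-chord = r sin(θ/2) = 4 sin(45°).
The full chord = 2 × 4 × sin(45°) = 4*sqrt(2).

4*sqrt(2)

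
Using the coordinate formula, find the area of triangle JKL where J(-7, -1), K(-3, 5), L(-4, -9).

Using the Shoelace formula for a triangle:
Area = (1/2)|x0(y1 - y2) + x1(y2 - y0) + x2(y0 - y1)|
Area = (1/2)|-7(5 - -9) + -3(-9 - -1) + -4(-1 - 5)|
Area = (1/2)|-98 + 24 + 24|
Area = (1/2)|-50|
Area = (1/2)(50)
Area = 25

25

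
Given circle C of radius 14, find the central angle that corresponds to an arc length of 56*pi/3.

The full circumference is 2πr = 28*pi.
The arc is 56*pi/3 / 28*pi = 2/3 of the full circle.
So the central angle = 2/3 × 360° = 240°.

240°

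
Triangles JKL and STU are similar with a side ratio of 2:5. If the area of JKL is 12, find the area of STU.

For similar figures, the area ratio equals the square of the side ratio.
Side ratio (JKL to STU) = 2:5, so area ratio = 2^2:5^2 = 4:25.
If the area of JKL is 12, then the area of STU = 12 * (25/4) = 75.

75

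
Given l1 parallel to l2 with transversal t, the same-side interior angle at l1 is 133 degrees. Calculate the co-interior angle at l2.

Co-interior angles sum to 180: 180 - 133 = 47 degrees.

47 degrees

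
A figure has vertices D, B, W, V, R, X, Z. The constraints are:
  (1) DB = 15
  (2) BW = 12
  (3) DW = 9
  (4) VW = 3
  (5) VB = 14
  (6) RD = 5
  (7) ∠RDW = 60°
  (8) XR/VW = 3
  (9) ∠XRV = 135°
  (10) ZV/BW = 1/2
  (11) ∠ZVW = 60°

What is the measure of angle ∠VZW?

From the given relations: ZV = 1/2·BW = 1/2·12 = 6.
Step 1: By the law of cosines on triangle ZVW: ZW² = 6² + 3² − 2·6·3·cos(60°) = 27, so ZW = 3·√3.
Step 2: By the inverse law of cosines on triangle VZW: cos(∠VZW) = (6² + (3·√3)² − 3²) / (2·6·3·√3) = 54/62.35 = 0.866, so ∠VZW = 30°.

Therefore, the measure of angle ∠VZW = 30°.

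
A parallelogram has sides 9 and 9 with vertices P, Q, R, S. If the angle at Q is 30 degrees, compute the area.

Area = 9 * 9 * sin(30°) = 81 * 1/2 = 81/2

81/2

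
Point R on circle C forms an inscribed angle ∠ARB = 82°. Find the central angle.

The inscribed angle theorem states that a central angle is always twice any inscribed angle that subtends the same arc.
Since the inscribed angle is 82°, the central angle = 2 × 82° = 164°.

164°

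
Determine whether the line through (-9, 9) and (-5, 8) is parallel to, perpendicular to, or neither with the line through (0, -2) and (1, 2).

Slope of line 1: m1 = (8 - 9)/(-5 - -9) = -1/4 = -1/4
Slope of line 2: m2 = (2 - -2)/(1 - 0) = 4/1 = 4
m1 * m2 = -1, so perpendicular.

Perpendicular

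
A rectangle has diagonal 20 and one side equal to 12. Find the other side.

The diagonal of a rectangle forms a right triangle with the two sides.
Rearranging the Pythagorean theorem: missing side = sqrt(d^2 - known^2).
= sqrt(400 - 144) = sqrt(256) = 16.

16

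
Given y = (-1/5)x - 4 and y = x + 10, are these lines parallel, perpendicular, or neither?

Slope of line 1: m1 = -1/5
Slope of line 2: m2 = 1
m1 != m2 and m1*m2 = -1/5 != -1. Neither.

Neither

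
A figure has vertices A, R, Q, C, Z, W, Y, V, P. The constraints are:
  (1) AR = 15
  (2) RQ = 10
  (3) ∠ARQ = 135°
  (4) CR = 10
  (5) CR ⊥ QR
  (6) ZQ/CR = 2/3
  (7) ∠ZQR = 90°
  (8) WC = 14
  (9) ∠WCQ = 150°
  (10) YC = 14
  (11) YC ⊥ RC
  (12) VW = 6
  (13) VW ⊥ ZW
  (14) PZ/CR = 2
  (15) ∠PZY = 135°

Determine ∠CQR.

Step 1: By the law of cosines on triangle QRC: QC² = 10² + 10² − 2·10·10·cos(90°) = 200, so QC = 10·√2.
Step 2: By the inverse law of cosines on triangle CQR: cos(∠CQR) = ((10·√2)² + 10² − 10²) / (2·10·√2·10) = 200/282.84 = 0.7071, so ∠CQR = 45°.

Therefore, the measure of angle ∠CQR = 45°.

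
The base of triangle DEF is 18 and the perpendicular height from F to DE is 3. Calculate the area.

Area = (1/2)(18)(3) = 27

27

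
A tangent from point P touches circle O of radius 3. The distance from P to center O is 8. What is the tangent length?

The tangent, radius, and line from the external point to the center form a right triangle.
The right angle is where the tangent meets the radius.
By the Pythagorean theorem: tangent² + 3² = 8²
tangent² = 64 - 9 = 55
tangent = sqrt(55)

sqrt(55)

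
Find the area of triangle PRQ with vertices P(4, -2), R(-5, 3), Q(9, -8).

Using the Shoelace formula for a triangle:
Area = (1/2)|x0(y1 - y2) + x1(y2 - y0) + x2(y0 - y1)|
Area = (1/2)|4(3 - -8) + -5(-8 - -2) + 9(-2 - 3)|
Area = (1/2)|44 + 30 + -45|
Area = (1/2)|29|
Area = (1/2)(29)
Area = 29/2

29/2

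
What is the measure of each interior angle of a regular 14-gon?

Each interior angle of a regular n-gon is (n - 2) * 180 / n.
For n = 14: (14 - 2) * 180 / 14 = 2160/14 = 1080/7 degrees.

1080/7 degrees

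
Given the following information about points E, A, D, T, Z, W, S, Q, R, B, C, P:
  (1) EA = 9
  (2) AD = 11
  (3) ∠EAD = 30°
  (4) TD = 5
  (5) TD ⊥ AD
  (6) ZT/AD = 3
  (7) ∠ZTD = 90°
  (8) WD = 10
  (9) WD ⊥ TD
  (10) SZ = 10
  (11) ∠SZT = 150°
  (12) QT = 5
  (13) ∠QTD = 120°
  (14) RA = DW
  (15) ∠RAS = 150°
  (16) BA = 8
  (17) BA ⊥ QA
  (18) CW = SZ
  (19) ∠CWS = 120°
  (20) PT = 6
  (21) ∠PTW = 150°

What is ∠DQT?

Step 1: By the law of cosines on triangle QTD: QD² = 5² + 5² − 2·5·5·cos(120°) = 75, so QD = 5·√3.
Step 2: By the inverse law of cosines on triangle DQT: cos(∠DQT) = ((5·√3)² + 5² − 5²) / (2·5·√3·5) = 75/86.6 = 0.866, so ∠DQT = 30°.

Therefore, the measure of angle ∠DQT = 30°.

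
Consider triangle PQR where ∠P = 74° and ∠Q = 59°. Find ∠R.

The interior angles sum to 180°: angle R = 180 - 74 - 59 = 47°.
The triangle is acute (angles 74°, 59°, 47°).

47 degrees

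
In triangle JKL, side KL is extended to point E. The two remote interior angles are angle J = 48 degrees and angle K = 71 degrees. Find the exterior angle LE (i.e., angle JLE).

Exterior angle = 48 + 71 = 119 degrees (exterior angle theorem).

119 degrees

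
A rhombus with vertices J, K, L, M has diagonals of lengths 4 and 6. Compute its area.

Area of a rhombus = (d1 * d2) / 2
Area = (4 * 6) / 2
Area = 24 / 2
Area = 12

12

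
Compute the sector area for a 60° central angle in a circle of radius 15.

Sector area = πr² × θ/360
= π × 15² × 1/6
= π × 225 × 1/6
= 75*pi/2

75*pi/2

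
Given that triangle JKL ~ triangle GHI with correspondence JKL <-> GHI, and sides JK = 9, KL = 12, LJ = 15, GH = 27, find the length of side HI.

Similar triangles have proportional sides. Setting up the proportion:
GH / JK = HI / KL
27 / 9 = HI / 12
HI = 12 * 27 / 9 = 36.

36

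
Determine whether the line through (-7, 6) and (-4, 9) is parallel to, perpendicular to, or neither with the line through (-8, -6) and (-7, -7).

Slope of line 1: m1 = (9 - 6)/(-4 - -7) = 3/3 = 1
Slope of line 2: m2 = (-7 - -6)/(-7 - -8) = -1/1 = -1
m1 * m2 = (1) * (-1) = -1 = -1, so the lines are perpendicular.

Perpendicular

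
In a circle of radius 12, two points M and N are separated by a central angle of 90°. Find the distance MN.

Chord length = 2r sin(θ/2)
= 2 × 12 × sin(90°/2)
= 2 × 12 × sin(45°)
= 12*sqrt(2)

12*sqrt(2)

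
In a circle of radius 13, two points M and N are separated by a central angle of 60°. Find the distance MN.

Chord = 2(13) sin(30°) = 13

13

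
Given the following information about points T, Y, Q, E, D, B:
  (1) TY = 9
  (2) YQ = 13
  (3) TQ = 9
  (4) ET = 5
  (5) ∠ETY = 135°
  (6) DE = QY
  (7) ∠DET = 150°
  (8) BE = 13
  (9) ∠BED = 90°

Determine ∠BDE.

From the given relations: DE = QY = 13.
Step 1: By the law of cosines on triangle DEB: DB² = 13² + 13² − 2·13·13·cos(90°) = 338, so DB = 13·√2.
Step 2: By the inverse law of cosines on triangle BDE: cos(∠BDE) = ((13·√2)² + 13² − 13²) / (2·13·√2·13) = 338/478 = 0.7071, so ∠BDE = 45°.

Therefore, the measure of angle ∠BDE = 45°.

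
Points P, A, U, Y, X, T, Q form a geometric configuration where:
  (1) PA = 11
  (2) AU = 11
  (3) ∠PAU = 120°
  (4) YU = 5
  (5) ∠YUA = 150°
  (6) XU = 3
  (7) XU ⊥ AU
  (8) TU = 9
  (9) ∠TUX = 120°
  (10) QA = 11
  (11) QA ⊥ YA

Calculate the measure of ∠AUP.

Step 1: By the law of cosines on triangle UAP: UP² = 11² + 11² − 2·11·11·cos(120°) = 363, so UP = 11·√3.
Step 2: By the inverse law of cosines on triangle AUP: cos(∠AUP) = (11² + (11·√3)² − 11²) / (2·11·11·√3) = 363/419.16 = 0.866, so ∠AUP = 30°.

Therefore, the measure of angle ∠AUP = 30°.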